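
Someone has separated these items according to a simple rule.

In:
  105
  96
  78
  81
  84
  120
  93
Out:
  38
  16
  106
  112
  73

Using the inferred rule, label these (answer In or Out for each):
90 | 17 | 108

In, Out, In

One predicate separates the groups cleanly: multiple of 3.
90 → 90 = 3·30 → In.
17 → 17 = 3·5 + 2 → Out.
108 → 108 = 3·36 → In.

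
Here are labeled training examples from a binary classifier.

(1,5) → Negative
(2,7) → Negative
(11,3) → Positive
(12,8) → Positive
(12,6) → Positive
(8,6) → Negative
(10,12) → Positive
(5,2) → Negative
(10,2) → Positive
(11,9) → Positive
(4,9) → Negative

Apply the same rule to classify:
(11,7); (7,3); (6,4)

The classifier is using: first ≥ 9.

Positive, Negative, Negative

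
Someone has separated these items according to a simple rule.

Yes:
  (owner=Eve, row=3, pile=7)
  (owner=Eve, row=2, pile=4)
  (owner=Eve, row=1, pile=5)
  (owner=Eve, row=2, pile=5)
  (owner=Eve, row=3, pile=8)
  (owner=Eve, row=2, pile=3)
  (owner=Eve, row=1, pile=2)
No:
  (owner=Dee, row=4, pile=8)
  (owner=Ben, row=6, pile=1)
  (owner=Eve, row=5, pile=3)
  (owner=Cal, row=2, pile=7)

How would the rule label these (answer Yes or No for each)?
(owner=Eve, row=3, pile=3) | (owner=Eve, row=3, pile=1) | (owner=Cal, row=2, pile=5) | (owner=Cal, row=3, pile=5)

The common property of the 'Yes' items is: owner is Eve AND row ≤ 3. No 'No' item has it.
(owner=Eve, row=3, pile=3) → owner is Eve, row = 3 → Yes. (owner=Eve, row=3, pile=1) → owner is Eve, row = 3 → Yes. (owner=Cal, row=2, pile=5) → owner is Cal, row = 2 → No. (owner=Cal, row=3, pile=5) → owner is Cal, row = 3 → No.

Yes, Yes, No, No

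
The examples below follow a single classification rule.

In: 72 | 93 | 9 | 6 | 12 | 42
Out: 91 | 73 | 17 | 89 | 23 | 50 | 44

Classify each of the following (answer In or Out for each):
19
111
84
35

Out, In, In, Out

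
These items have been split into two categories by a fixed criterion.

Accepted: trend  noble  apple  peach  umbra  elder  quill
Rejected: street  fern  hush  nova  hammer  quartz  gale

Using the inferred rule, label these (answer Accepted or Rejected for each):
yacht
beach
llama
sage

Every 'Accepted' example satisfies: odd length. None of the 'Rejected' examples do.
yacht: Accepted (length 5). beach: Accepted (length 5). llama: Accepted (length 5). sage: Rejected (length 4).

Accepted, Accepted, Accepted, Rejected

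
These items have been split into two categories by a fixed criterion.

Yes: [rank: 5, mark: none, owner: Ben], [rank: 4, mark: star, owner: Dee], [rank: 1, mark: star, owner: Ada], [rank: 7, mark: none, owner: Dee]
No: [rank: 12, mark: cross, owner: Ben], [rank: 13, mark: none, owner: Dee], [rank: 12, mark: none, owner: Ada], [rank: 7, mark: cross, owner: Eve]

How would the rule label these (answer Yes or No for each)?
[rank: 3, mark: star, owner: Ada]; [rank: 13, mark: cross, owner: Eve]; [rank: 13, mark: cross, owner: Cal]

Yes, No, No

The distinguishing property — owner is not Eve AND rank ≤ 7 — holds for all the 'Yes' cases and none of the 'No' cases.
[rank: 3, mark: star, owner: Ada]: owner is Ada, rank = 3, checks out → Yes. [rank: 13, mark: cross, owner: Eve]: owner is Eve, rank = 13, fails the rule → No. [rank: 13, mark: cross, owner: Cal]: owner is Cal, rank = 13, fails the rule → No.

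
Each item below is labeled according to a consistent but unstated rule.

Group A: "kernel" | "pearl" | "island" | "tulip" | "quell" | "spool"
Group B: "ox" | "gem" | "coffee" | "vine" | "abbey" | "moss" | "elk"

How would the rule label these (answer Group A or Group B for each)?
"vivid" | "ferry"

All 'Group A' examples share one property — length ≥ 4 AND contains 'l' — and every 'Group B' example lacks it.
"vivid" → length 5, no 'l' → Group B. "ferry" → length 5, no 'l' → Group B.

Group B, Group B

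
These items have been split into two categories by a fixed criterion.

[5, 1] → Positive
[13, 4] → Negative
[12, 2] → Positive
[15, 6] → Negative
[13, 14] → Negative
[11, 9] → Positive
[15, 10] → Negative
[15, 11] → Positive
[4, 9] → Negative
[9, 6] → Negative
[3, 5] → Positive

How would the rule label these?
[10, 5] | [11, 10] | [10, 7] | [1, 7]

'Positive' ⟺ sum is even.
[10, 5]: 10+5 = 15 — fails the rule, so Negative. [11, 10]: 11+10 = 21 — fails the rule, so Negative. [10, 7]: 10+7 = 17 — fails the rule, so Negative. [1, 7]: 1+7 = 8 — fits, so Positive.

Negative, Negative, Negative, Positive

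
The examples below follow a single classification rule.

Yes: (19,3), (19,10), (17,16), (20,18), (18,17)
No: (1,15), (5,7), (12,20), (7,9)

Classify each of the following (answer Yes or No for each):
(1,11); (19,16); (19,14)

No, Yes, Yes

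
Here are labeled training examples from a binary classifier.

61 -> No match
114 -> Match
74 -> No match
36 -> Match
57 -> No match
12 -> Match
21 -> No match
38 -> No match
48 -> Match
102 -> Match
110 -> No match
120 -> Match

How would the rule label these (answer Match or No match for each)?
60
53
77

All 'Match' examples share one property — multiple of 6 — and every 'No match' example lacks it.
60: 60 = 6·10, passes → Match.
53: 53 = 6·8 + 5, does not satisfy this → No match.
77: 77 = 6·12 + 5, does not satisfy this → No match.

Match, No match, No match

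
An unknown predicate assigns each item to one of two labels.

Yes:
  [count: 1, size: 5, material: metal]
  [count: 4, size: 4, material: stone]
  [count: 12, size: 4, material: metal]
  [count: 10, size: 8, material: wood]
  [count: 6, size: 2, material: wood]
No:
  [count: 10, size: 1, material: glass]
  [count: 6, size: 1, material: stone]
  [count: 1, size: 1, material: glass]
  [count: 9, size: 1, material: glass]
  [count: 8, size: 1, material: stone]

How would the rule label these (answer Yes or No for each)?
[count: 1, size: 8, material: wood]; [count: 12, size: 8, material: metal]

Yes, Yes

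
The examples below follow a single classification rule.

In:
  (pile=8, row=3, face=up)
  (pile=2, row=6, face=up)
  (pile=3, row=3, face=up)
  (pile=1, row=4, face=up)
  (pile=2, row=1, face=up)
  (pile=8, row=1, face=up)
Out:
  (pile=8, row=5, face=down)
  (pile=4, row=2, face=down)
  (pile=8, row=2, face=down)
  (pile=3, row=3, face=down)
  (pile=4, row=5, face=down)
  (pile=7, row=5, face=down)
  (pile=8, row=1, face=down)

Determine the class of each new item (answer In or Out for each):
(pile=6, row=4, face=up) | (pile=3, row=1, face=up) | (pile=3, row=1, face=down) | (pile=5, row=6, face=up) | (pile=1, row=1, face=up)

Checking candidate rules against both groups, what survives is: face is up.
(pile=6, row=4, face=up) → face is up → In. (pile=3, row=1, face=up) → face is up → In. (pile=3, row=1, face=down) → face is down → Out. (pile=5, row=6, face=up) → face is up → In. (pile=1, row=1, face=up) → face is up → In.

In, In, Out, In, In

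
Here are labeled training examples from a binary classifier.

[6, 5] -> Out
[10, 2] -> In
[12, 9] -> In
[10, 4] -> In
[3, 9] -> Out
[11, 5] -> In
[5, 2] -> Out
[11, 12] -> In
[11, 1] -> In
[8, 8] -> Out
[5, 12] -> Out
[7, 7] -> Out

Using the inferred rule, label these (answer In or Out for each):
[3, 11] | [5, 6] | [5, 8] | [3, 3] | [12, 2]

The distinguishing property — first ≥ 9 — holds for all the 'In' cases and none of the 'Out' cases.

Out, Out, Out, Out, In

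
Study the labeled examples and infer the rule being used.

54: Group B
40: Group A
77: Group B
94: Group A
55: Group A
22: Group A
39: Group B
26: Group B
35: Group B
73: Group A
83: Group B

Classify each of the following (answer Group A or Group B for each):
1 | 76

Group A, Group A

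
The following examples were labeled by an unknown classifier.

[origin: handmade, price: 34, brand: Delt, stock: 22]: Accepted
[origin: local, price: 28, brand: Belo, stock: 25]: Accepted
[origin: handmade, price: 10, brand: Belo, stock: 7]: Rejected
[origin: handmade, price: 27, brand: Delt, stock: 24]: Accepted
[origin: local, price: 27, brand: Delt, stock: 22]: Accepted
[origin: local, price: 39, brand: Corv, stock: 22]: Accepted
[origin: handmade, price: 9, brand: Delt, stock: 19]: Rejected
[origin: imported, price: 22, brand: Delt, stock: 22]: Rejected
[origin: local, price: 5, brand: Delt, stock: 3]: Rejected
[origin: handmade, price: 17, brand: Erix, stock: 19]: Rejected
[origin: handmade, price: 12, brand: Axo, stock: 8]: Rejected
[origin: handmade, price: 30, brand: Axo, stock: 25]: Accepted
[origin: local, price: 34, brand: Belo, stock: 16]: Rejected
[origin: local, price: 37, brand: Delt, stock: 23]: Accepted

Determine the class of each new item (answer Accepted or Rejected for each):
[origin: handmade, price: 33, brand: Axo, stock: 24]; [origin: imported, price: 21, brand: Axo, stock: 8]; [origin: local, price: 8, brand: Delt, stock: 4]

Every 'Accepted' example satisfies: price ≥ 27 AND stock ≥ 19. None of the 'Rejected' examples do.
[origin: handmade, price: 33, brand: Axo, stock: 24] → price = 33, stock = 24 → Accepted.
[origin: imported, price: 21, brand: Axo, stock: 8] → price = 21, stock = 8 → Rejected.
[origin: local, price: 8, brand: Delt, stock: 4] → price = 8, stock = 4 → Rejected.

Accepted, Rejected, Rejected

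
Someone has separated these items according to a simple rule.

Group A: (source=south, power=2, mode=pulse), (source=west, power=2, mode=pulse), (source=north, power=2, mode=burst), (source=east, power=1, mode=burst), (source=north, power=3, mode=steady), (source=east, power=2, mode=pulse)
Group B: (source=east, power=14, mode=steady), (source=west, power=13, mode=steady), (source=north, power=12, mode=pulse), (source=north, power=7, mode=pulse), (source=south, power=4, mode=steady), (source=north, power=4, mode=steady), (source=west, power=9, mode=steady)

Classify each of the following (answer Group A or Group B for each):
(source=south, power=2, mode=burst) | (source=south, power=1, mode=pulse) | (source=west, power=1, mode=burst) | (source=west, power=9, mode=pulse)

'Group A' ⟺ power ≤ 3.

Group A, Group A, Group A, Group B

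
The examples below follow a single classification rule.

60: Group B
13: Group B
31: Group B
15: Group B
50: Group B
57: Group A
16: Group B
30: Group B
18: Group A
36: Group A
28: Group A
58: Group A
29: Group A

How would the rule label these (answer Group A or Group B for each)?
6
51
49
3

Rule: digit sum ≥ 8. This holds for each 'Group A' example and fails for each 'Group B' one.
6 → digit sum 6 → Group B. 51 → digit sum 5+1 = 6 → Group B. 49 → digit sum 4+9 = 13 → Group A. 3 → digit sum 3 → Group B.

Group B, Group B, Group A, Group B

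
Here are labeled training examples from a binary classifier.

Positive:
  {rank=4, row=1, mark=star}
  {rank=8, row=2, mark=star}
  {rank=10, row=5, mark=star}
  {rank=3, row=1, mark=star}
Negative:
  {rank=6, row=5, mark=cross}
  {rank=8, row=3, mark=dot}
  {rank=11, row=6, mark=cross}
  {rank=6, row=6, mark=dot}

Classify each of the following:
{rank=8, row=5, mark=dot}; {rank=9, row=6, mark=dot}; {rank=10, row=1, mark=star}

Negative, Negative, Positive

The common property of the 'Positive' items is: mark is star. No 'Negative' item has it.
Negative: {rank=8, row=5, mark=dot}, since mark is dot. Negative: {rank=9, row=6, mark=dot}, since mark is dot. Positive: {rank=10, row=1, mark=star}, since mark is star.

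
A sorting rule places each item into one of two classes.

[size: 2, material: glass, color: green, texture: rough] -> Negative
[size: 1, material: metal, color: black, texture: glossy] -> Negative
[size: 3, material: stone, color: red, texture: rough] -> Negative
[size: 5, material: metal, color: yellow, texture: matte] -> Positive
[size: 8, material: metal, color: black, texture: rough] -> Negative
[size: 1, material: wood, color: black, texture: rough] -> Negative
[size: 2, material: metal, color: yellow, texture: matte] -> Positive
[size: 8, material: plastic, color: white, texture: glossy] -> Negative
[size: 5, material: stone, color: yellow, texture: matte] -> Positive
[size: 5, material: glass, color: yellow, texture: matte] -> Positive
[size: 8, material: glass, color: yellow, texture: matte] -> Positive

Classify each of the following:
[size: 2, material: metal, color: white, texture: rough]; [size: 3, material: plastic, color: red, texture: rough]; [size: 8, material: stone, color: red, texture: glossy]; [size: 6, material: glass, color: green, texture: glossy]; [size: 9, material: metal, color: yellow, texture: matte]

A rule that fits every label: color is yellow — true of each 'Positive' example, false of each 'Negative' one.

Negative, Negative, Negative, Negative, Positive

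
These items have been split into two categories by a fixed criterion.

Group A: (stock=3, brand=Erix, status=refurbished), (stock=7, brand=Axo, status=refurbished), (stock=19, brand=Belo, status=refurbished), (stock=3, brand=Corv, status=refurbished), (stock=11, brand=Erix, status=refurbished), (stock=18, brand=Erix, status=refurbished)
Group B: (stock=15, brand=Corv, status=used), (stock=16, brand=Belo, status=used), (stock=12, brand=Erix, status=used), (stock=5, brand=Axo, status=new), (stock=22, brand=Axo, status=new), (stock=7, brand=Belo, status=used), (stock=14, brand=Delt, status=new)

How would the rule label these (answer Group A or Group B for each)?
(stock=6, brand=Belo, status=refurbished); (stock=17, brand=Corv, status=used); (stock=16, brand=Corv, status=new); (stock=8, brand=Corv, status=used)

The distinguishing property — status is refurbished — holds for all the 'Group A' cases and none of the 'Group B' cases.

Group A, Group B, Group B, Group B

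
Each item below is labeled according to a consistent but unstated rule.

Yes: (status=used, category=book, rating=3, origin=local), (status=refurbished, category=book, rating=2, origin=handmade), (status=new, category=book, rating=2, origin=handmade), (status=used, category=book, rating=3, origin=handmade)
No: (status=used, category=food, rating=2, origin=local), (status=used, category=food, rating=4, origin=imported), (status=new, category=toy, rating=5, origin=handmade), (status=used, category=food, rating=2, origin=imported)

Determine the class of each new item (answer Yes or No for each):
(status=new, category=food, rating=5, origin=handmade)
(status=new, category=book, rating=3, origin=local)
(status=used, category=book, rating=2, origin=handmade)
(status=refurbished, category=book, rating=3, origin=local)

Every 'Yes' example satisfies: category is book. None of the 'No' examples do.
(status=new, category=food, rating=5, origin=handmade): No (category is food). (status=new, category=book, rating=3, origin=local): Yes (category is book). (status=used, category=book, rating=2, origin=handmade): Yes (category is book). (status=refurbished, category=book, rating=3, origin=local): Yes (category is book).

No, Yes, Yes, Yes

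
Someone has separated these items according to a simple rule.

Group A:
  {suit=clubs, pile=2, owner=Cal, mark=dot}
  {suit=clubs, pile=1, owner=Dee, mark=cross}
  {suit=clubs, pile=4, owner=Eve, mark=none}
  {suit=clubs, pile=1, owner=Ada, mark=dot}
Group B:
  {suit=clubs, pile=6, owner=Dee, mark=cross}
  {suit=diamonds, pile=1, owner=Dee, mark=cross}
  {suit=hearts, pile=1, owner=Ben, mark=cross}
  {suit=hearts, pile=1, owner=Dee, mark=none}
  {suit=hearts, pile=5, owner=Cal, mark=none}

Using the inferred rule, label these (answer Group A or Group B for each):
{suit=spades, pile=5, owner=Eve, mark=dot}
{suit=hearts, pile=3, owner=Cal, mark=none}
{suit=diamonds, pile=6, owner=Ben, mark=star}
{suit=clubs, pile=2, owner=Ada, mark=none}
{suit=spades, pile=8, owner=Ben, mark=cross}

Group B, Group B, Group B, Group A, Group B

The pattern is that an item is 'Group A' exactly when: suit is clubs AND pile ≤ 4.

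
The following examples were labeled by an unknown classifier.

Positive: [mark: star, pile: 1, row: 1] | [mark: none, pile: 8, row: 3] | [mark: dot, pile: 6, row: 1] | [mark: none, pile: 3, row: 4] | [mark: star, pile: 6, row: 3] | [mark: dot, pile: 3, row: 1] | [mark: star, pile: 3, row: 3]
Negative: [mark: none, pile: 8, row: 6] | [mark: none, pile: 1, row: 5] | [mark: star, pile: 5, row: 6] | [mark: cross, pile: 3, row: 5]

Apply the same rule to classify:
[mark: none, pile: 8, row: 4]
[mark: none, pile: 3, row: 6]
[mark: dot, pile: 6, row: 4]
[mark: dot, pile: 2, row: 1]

Positive, Negative, Positive, Positive

The common property of the 'Positive' items is: row ≤ 4. No 'Negative' item has it.
[mark: none, pile: 8, row: 4] — row = 4, hence Positive. [mark: none, pile: 3, row: 6] — row = 6, hence Negative. [mark: dot, pile: 6, row: 4] — row = 4, hence Positive. [mark: dot, pile: 2, row: 1] — row = 1, hence Positive.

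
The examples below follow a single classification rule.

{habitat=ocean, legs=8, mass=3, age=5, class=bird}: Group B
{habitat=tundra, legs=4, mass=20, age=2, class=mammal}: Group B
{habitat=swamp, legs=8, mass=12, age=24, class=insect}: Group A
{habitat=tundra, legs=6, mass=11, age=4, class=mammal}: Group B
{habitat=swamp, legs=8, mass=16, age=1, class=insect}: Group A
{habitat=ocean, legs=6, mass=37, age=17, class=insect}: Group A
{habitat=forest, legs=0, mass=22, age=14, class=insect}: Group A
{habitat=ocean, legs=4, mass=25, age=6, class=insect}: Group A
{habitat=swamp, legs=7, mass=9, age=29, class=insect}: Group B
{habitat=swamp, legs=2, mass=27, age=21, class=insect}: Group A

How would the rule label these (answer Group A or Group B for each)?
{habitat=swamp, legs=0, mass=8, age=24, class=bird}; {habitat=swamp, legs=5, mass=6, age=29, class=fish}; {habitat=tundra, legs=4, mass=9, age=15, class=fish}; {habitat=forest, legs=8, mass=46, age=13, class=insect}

The simplest hypothesis consistent with all the labels is: class is insect AND age ≤ 24.

Group B, Group B, Group B, Group A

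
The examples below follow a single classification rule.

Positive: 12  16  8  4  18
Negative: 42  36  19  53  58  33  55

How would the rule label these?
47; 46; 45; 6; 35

Negative, Negative, Negative, Positive, Negative

A rule that fits every label: at most 18 — true of each 'Positive' example, false of each 'Negative' one.
Negative: 47, since 47 > 18.
Negative: 46, since 46 > 18.
Negative: 45, since 45 > 18.
Positive: 6, since 6 ≤ 18.
Negative: 35, since 35 > 18.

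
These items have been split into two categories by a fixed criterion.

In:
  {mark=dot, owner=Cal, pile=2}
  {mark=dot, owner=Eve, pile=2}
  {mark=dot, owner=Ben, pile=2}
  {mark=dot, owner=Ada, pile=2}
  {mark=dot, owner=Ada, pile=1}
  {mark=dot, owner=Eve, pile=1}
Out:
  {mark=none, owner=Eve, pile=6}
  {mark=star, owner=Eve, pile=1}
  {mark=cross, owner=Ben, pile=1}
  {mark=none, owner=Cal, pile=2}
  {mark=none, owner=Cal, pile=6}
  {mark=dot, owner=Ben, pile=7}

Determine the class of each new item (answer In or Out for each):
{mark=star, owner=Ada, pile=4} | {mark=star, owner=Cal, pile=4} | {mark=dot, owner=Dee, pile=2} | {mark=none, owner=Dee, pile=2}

A rule that fits every label: mark is dot AND pile ≤ 2 — true of each 'In' example, false of each 'Out' one.
{mark=star, owner=Ada, pile=4}: Out (mark is star, pile = 4).
{mark=star, owner=Cal, pile=4}: Out (mark is star, pile = 4).
{mark=dot, owner=Dee, pile=2}: In (mark is dot, pile = 2).
{mark=none, owner=Dee, pile=2}: Out (mark is none, pile = 2).

Out, Out, In, Out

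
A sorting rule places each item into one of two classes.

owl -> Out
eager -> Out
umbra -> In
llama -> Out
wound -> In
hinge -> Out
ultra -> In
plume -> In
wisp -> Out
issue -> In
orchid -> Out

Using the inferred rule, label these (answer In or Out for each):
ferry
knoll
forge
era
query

All 'In' examples share one property — contains 'u' — and every 'Out' example lacks it.
Out: ferry, since no 'u'. Out: knoll, since no 'u'. Out: forge, since no 'u'. Out: era, since no 'u'. In: query, since has 'u'.

Out, Out, Out, Out, In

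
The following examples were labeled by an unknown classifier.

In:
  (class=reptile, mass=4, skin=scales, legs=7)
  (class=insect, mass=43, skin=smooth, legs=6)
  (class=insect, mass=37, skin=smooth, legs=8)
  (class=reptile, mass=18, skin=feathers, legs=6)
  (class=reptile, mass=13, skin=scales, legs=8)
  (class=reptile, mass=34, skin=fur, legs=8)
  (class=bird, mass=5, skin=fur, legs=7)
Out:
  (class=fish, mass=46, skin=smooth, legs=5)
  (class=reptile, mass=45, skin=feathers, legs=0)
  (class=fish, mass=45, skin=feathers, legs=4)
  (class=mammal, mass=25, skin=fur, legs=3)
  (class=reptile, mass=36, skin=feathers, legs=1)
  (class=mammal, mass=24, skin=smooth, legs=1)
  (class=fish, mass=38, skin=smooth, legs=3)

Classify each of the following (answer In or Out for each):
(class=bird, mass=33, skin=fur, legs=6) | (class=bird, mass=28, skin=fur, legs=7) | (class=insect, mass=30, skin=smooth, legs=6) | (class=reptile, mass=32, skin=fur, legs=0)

In, In, In, Out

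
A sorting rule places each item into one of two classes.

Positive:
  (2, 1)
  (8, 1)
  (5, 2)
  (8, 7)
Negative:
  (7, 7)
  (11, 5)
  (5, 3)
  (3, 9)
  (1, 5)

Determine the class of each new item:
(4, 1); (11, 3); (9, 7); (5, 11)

The common property of the 'Positive' items is: sum is odd. No 'Negative' item has it.
(4, 1) — 4+1 = 5, hence Positive.
(11, 3) — 11+3 = 14, hence Negative.
(9, 7) — 9+7 = 16, hence Negative.
(5, 11) — 5+11 = 16, hence Negative.

Positive, Negative, Negative, Negative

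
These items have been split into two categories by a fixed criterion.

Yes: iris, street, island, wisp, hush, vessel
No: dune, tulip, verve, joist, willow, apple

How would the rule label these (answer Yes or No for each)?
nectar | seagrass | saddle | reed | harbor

The common property of the 'Yes' items is: even length AND contains 's'. No 'No' item has it.
nectar: No (length 6, no 's').
seagrass: Yes (length 8, has 's').
saddle: Yes (length 6, has 's').
reed: No (length 4, no 's').
harbor: No (length 6, no 's').

No, Yes, Yes, No, No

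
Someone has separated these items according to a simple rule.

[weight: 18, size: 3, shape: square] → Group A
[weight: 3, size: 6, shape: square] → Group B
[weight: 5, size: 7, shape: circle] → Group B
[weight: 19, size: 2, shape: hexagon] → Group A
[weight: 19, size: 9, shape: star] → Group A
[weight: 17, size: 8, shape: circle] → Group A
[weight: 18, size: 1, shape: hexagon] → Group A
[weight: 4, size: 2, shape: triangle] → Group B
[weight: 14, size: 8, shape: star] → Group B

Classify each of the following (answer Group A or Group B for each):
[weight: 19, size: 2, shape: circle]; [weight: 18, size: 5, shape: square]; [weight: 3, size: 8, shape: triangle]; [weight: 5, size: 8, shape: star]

The pattern is that an item is 'Group A' exactly when: weight ≥ 17.

Group A, Group A, Group B, Group B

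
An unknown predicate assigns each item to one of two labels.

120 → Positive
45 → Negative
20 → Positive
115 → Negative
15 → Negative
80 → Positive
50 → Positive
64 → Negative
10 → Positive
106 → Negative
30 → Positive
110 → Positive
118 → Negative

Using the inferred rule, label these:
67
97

Negative, Negative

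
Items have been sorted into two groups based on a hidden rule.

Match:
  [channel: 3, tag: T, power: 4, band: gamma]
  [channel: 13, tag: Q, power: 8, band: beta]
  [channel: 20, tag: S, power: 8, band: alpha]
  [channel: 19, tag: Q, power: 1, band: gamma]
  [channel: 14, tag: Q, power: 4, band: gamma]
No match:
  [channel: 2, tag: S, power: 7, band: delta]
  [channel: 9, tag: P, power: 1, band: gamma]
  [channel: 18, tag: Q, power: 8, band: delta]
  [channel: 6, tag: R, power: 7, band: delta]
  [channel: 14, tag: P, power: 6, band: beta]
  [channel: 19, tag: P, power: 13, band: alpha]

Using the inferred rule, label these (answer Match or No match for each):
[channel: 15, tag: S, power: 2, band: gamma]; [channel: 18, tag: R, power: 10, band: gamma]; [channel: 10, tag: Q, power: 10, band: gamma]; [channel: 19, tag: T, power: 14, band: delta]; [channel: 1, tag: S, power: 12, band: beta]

Match, Match, Match, No match, Match

Every 'Match' example satisfies: tag is not P AND band is not delta. None of the 'No match' examples do.
[channel: 15, tag: S, power: 2, band: gamma]: tag is S, band is gamma — qualifies, so Match. [channel: 18, tag: R, power: 10, band: gamma]: tag is R, band is gamma — qualifies, so Match. [channel: 10, tag: Q, power: 10, band: gamma]: tag is Q, band is gamma — qualifies, so Match. [channel: 19, tag: T, power: 14, band: delta]: tag is T, band is delta — doesn't match, so No match. [channel: 1, tag: S, power: 12, band: beta]: tag is S, band is beta — qualifies, so Match.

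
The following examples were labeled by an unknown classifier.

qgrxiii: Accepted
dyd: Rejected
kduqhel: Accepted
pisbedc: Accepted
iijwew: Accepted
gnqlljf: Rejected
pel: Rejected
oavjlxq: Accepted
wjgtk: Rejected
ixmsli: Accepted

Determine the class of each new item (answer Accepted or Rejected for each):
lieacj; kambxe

The classifier is using: has ≥ 2 vowels.
lieacj — 3 vowels, hence Accepted. kambxe — 2 vowels, hence Accepted.

Accepted, Accepted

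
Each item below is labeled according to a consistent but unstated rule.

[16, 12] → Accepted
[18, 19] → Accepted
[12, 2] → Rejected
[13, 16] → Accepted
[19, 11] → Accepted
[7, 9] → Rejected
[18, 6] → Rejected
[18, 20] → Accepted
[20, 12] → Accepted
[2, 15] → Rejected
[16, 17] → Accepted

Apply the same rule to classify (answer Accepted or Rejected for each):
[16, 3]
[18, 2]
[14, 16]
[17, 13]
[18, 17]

The pattern is that an item is 'Accepted' exactly when: sum ≥ 28.

Rejected, Rejected, Accepted, Accepted, Accepted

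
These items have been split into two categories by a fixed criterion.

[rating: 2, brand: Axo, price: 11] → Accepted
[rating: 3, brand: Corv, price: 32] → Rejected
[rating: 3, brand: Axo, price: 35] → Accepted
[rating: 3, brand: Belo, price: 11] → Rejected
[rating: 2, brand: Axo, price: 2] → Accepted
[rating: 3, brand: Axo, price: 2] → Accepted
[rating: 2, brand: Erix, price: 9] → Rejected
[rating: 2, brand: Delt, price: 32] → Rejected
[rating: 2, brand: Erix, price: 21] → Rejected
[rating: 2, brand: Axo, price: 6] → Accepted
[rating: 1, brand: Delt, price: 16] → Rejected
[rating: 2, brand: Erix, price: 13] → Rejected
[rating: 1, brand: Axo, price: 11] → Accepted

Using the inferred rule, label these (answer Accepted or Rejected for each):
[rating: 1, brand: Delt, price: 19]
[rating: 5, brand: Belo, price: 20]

Rejected, Rejected

The classifier is using: brand is Axo.
[rating: 1, brand: Delt, price: 19]: brand is Delt — does not pass, so Rejected. [rating: 5, brand: Belo, price: 20]: brand is Belo — does not pass, so Rejected.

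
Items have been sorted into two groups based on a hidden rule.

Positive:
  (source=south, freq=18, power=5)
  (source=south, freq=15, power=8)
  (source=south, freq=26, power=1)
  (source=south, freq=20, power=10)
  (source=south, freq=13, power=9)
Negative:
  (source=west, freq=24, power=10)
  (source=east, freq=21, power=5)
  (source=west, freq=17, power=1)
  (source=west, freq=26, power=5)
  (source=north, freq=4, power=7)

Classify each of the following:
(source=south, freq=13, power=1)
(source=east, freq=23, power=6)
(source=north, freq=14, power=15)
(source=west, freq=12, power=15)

Positive, Negative, Negative, Negative

The pattern is that an item is 'Positive' exactly when: source is south.
(source=south, freq=13, power=1): source is south, meets the rule → Positive. (source=east, freq=23, power=6): source is east, doesn't qualify → Negative. (source=north, freq=14, power=15): source is north, doesn't qualify → Negative. (source=west, freq=12, power=15): source is west, doesn't qualify → Negative.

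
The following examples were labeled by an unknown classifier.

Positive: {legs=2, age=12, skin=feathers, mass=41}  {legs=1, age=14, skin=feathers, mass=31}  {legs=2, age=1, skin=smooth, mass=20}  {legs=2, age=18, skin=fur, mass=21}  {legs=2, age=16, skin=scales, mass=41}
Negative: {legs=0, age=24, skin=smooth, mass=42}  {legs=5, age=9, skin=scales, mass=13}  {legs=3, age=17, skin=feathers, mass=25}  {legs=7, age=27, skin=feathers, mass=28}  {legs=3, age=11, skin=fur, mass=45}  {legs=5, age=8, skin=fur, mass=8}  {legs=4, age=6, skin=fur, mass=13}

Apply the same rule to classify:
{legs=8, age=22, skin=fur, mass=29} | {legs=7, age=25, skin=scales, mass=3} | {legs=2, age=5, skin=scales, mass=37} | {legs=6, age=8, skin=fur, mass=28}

The distinguishing property — legs ≤ 2 AND age ≤ 18 — holds for all the 'Positive' cases and none of the 'Negative' cases.
{legs=8, age=22, skin=fur, mass=29} — legs = 8, age = 22, hence Negative. {legs=7, age=25, skin=scales, mass=3} — legs = 7, age = 25, hence Negative. {legs=2, age=5, skin=scales, mass=37} — legs = 2, age = 5, hence Positive. {legs=6, age=8, skin=fur, mass=28} — legs = 6, age = 8, hence Negative.

Negative, Negative, Positive, Negative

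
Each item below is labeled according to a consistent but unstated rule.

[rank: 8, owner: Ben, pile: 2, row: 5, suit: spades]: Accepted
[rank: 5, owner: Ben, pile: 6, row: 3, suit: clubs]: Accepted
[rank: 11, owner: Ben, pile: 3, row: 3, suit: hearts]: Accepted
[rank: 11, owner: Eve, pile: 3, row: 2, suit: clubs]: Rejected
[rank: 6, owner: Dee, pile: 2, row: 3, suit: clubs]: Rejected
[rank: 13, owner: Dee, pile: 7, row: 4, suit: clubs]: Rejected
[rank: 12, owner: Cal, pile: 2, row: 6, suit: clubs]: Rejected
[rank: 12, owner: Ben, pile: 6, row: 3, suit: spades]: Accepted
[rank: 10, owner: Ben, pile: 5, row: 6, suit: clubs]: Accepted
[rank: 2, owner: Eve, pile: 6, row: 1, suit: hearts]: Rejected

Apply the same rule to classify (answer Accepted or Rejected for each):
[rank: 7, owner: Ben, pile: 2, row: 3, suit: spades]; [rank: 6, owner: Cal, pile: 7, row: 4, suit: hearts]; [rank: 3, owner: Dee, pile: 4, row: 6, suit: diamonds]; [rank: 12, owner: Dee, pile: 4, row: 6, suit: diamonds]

Accepted, Rejected, Rejected, Rejected

The simplest hypothesis consistent with all the labels is: owner is Ben.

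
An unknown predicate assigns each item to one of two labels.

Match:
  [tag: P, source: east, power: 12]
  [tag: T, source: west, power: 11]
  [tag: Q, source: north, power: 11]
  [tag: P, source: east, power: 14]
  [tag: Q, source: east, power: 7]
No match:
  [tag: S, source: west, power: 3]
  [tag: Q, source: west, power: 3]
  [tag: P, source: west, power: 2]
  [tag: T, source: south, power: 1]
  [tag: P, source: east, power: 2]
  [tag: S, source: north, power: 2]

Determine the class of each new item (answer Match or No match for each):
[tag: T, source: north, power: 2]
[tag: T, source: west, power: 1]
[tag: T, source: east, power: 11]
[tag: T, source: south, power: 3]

No match, No match, Match, No match

The simplest hypothesis consistent with all the labels is: power ≥ 7.
No match: [tag: T, source: north, power: 2], since power = 2.
No match: [tag: T, source: west, power: 1], since power = 1.
Match: [tag: T, source: east, power: 11], since power = 11.
No match: [tag: T, source: south, power: 3], since power = 3.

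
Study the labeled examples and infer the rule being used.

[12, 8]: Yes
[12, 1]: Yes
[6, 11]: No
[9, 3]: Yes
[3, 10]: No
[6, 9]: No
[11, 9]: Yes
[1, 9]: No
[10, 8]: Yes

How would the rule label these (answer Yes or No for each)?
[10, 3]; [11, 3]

Yes, Yes

The rule appears to be: first > second.
[10, 3]: Yes (10 > 3).
[11, 3]: Yes (11 > 3).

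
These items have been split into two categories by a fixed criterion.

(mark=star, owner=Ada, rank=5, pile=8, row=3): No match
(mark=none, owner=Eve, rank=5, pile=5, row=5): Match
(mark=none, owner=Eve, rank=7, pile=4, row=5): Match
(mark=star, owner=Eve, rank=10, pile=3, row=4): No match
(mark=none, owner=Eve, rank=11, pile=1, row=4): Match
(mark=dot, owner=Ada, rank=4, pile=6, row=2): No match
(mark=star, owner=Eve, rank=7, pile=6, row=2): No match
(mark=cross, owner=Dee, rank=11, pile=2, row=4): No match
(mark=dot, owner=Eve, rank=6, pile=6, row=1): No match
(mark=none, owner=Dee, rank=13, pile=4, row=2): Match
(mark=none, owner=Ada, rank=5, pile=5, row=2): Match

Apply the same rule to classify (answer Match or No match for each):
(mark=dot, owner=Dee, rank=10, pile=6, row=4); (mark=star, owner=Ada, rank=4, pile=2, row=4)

The common property of the 'Match' items is: mark is none. No 'No match' item has it.
(mark=dot, owner=Dee, rank=10, pile=6, row=4): mark is dot, doesn't qualify → No match. (mark=star, owner=Ada, rank=4, pile=2, row=4): mark is star, doesn't qualify → No match.

No match, No match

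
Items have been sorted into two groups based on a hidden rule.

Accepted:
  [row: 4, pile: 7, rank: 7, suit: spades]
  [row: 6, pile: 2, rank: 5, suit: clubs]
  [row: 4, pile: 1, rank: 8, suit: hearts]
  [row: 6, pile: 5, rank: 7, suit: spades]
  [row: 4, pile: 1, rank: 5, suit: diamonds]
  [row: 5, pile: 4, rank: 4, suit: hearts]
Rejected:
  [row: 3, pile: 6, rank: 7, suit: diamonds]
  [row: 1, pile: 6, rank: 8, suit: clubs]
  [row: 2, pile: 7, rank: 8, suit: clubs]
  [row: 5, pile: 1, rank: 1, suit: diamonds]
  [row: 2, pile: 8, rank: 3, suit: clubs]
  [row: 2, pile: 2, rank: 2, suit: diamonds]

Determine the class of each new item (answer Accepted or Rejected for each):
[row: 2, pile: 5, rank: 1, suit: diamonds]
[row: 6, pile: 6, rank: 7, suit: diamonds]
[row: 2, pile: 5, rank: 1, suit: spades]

The common property of the 'Accepted' items is: row ≥ 4 AND rank ≥ 2. No 'Rejected' item has it.
[row: 2, pile: 5, rank: 1, suit: diamonds]: row = 2, rank = 1, does not fit → Rejected. [row: 6, pile: 6, rank: 7, suit: diamonds]: row = 6, rank = 7, passes → Accepted. [row: 2, pile: 5, rank: 1, suit: spades]: row = 2, rank = 1, does not fit → Rejected.

Rejected, Accepted, Rejected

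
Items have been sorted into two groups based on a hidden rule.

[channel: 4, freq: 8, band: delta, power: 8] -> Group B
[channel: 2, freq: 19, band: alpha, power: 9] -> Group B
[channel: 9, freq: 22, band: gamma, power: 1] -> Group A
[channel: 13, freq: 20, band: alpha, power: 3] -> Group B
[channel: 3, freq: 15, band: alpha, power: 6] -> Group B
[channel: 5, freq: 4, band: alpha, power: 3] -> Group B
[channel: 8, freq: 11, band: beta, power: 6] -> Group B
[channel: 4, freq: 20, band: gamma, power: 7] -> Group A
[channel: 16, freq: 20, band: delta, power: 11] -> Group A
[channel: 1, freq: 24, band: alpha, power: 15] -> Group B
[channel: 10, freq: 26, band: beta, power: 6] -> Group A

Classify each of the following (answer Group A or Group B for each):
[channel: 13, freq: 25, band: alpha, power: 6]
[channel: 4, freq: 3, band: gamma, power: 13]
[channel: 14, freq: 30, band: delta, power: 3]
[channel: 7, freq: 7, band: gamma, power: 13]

Group B, Group B, Group A, Group B

The pattern is that an item is 'Group A' exactly when: band is not alpha AND freq ≥ 15.
[channel: 13, freq: 25, band: alpha, power: 6]: band is alpha, freq = 25 — does not pass, so Group B. [channel: 4, freq: 3, band: gamma, power: 13]: band is gamma, freq = 3 — does not pass, so Group B. [channel: 14, freq: 30, band: delta, power: 3]: band is delta, freq = 30 — satisfies this, so Group A. [channel: 7, freq: 7, band: gamma, power: 13]: band is gamma, freq = 7 — does not pass, so Group B.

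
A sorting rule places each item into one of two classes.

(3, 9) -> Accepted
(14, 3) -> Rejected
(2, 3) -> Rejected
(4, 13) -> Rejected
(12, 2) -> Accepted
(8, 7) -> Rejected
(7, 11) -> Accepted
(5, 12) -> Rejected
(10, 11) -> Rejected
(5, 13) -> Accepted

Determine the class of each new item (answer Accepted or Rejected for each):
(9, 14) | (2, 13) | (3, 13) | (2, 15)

The pattern is that an item is 'Accepted' exactly when: sum is even.
(9, 14): Rejected (9+14 = 23).
(2, 13): Rejected (2+13 = 15).
(3, 13): Accepted (3+13 = 16).
(2, 15): Rejected (2+15 = 17).

Rejected, Rejected, Accepted, Rejected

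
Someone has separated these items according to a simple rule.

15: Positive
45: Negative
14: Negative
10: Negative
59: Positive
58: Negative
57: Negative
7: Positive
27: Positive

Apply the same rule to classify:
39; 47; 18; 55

Positive, Positive, Negative, Positive

The rule appears to be: ≡ 3 (mod 4).
39: Positive (39 mod 4 = 3).
47: Positive (47 mod 4 = 3).
18: Negative (18 mod 4 = 2).
55: Positive (55 mod 4 = 3).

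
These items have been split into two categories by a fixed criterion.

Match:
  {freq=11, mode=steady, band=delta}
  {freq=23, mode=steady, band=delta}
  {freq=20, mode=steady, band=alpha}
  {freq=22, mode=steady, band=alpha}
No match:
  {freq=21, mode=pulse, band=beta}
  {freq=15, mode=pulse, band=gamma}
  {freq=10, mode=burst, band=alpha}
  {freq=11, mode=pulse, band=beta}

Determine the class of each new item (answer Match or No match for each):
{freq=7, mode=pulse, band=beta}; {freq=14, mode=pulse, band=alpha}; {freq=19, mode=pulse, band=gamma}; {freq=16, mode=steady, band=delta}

No match, No match, No match, Match

Every 'Match' example satisfies: mode is steady. None of the 'No match' examples do.
{freq=7, mode=pulse, band=beta}: No match (mode is pulse).
{freq=14, mode=pulse, band=alpha}: No match (mode is pulse).
{freq=19, mode=pulse, band=gamma}: No match (mode is pulse).
{freq=16, mode=steady, band=delta}: Match (mode is steady).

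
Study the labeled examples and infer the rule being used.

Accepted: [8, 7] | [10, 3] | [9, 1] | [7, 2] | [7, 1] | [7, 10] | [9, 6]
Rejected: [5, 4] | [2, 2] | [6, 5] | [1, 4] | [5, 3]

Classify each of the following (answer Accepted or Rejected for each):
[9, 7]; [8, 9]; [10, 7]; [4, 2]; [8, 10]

Accepted, Accepted, Accepted, Rejected, Accepted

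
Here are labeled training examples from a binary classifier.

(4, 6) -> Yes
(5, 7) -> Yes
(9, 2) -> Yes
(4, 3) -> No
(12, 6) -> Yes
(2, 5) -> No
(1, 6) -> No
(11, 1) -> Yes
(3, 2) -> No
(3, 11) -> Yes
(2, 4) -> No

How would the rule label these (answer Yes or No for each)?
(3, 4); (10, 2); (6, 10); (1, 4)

The classifier is using: sum ≥ 10.

No, Yes, Yes, No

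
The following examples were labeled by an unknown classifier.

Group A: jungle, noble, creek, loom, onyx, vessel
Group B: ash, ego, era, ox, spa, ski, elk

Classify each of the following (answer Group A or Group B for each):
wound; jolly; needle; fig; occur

Group A, Group A, Group A, Group B, Group A

All 'Group A' examples share one property — length ≥ 4 — and every 'Group B' example lacks it.
wound: Group A (length 5). jolly: Group A (length 5). needle: Group A (length 6). fig: Group B (length 3). occur: Group A (length 5).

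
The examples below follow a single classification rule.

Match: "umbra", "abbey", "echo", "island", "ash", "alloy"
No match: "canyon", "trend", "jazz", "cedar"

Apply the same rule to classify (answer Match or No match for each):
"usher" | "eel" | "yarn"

Match, Match, No match

All 'Match' examples share one property — starts with a vowel — and every 'No match' example lacks it.
"usher": starts with 'u' — fits, so Match. "eel": starts with 'e' — fits, so Match. "yarn": starts with 'y' — fails the rule, so No match.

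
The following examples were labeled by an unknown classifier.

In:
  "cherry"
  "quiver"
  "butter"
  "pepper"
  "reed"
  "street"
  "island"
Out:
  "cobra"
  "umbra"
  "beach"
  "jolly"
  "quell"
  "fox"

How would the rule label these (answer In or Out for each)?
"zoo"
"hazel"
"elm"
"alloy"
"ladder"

Out, Out, Out, Out, In

The common property of the 'In' items is: even length. No 'Out' item has it.
"zoo": length 3, doesn't qualify → Out.
"hazel": length 5, doesn't qualify → Out.
"elm": length 3, doesn't qualify → Out.
"alloy": length 5, doesn't qualify → Out.
"ladder": length 6, satisfies this → In.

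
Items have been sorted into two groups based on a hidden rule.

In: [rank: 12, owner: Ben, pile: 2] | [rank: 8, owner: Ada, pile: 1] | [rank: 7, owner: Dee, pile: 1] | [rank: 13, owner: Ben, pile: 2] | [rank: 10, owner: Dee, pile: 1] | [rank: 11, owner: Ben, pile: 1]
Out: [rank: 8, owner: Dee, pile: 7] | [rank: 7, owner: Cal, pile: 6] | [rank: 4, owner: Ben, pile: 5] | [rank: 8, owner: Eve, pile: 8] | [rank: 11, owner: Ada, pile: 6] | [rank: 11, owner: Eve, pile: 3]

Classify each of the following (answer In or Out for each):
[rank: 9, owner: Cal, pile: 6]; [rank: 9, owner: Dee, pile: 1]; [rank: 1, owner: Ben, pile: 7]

Rule: pile ≤ 2. This holds for each 'In' example and fails for each 'Out' one.
Out: [rank: 9, owner: Cal, pile: 6], since pile = 6.
In: [rank: 9, owner: Dee, pile: 1], since pile = 1.
Out: [rank: 1, owner: Ben, pile: 7], since pile = 7.

Out, In, Out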